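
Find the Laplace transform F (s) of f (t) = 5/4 5/ (4*s) 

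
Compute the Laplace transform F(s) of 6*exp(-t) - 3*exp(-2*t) 6/(s + 1) - 3/(s + 2) 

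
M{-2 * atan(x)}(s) pi * sec(pi * s/2)/s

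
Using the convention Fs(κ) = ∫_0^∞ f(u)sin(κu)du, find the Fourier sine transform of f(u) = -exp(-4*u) -κ/(κ^2 + 16)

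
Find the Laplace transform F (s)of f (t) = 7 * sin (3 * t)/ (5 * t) 7 * atan (3/s)/5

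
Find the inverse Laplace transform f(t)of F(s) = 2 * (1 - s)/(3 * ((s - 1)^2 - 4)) -2 * exp(t) * cosh(2 * t)/3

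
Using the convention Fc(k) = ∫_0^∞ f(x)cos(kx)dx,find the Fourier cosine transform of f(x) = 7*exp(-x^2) 7*sqrt(pi)*exp(-k^2/4)/2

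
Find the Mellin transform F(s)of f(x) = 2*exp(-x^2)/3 gamma(s/2)/3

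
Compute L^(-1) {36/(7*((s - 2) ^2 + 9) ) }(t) 12*exp(2*t)*sin(3*t) /7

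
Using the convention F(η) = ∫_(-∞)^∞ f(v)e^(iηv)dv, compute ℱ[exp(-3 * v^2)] sqrt(3) * sqrt(pi) * exp(-η^2/12)/3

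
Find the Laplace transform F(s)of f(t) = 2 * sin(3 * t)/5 6/(5 * (s^2 + 9))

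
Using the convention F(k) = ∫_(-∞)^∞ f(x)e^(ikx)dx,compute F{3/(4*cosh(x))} 3*pi/(4*cosh(pi*k/2))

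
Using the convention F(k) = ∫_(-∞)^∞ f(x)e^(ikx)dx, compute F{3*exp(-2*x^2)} 3*sqrt(2)*sqrt(pi)*exp(-k^2/8)/2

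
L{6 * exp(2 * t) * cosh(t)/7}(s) 6 * (s - 2)/(7 * ((s - 2)^2-1))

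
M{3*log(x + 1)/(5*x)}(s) -3*pi*csc(pi*s)/(5*s - 5)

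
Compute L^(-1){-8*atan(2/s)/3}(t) -8*sin(2*t)/(3*t)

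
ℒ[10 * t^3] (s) 60/s^4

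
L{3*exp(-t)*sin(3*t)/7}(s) 9/(7*((s + 1)^2 + 9))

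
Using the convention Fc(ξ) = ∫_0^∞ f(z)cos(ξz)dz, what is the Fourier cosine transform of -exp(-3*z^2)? -sqrt(3)*sqrt(pi)*exp(-ξ^2/12)/6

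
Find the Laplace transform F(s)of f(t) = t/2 1/(2 * s^2)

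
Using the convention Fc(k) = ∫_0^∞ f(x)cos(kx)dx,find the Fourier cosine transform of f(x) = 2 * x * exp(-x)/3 2 * (1 - k^2)/(3 * (k^2 + 1)^2)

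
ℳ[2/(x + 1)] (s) 2 * pi * csc(pi * s)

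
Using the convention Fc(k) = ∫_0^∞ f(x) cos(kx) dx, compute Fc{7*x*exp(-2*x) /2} 7*(4 - k^2) /(2*(k^2+4) ^2) 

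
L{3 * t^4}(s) 72/s^5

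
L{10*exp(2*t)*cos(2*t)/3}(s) 10*(s - 2)/(3*((s - 2)^2 + 4))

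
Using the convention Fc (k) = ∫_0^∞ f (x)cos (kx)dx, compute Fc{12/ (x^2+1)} 6*pi*exp (-k)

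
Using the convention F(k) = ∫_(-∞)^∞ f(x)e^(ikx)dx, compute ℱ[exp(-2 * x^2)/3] sqrt(2) * sqrt(pi) * exp(-k^2/8)/6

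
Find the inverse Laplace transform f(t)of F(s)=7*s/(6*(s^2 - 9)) 7*cosh(3*t)/6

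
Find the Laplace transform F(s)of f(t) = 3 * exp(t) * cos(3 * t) 3 * (s - 1)/((s - 1)^2 + 9)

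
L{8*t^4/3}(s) 64/s^5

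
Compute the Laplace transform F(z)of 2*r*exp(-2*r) 2/(z + 2)^2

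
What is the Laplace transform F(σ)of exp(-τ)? 1/(σ + 1)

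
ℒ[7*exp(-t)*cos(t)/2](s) 7*(s + 1)/(2*((s + 1)^2 + 1))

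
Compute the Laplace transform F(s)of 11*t 11/s^2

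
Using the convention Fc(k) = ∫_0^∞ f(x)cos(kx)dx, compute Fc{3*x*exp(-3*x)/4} 3*(9 - k^2)/(4*(k^2 + 9)^2)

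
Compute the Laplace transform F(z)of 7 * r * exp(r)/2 7/(2 * (z - 1)^2)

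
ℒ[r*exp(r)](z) (z - 1)^(-2)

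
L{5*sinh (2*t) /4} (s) 5/ (2*(s^2 - 4) ) 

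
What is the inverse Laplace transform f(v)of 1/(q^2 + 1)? sin(v)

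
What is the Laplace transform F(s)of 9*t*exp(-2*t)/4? 9/(4*(s+2)^2)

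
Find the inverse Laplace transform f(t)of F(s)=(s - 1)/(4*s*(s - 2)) exp(t)*cosh(t)/4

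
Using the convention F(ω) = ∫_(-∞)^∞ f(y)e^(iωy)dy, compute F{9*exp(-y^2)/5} 9*sqrt(pi)*exp(-ω^2/4)/5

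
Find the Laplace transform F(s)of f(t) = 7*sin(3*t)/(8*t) 7*atan(3/s)/8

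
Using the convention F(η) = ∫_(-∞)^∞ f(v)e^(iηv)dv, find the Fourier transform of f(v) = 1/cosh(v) pi/cosh(pi*η/2)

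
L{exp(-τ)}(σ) 1/(σ + 1)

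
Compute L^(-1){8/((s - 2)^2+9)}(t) 8 * exp(2 * t) * sin(3 * t)/3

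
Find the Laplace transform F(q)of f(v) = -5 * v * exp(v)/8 -5/(8 * (q - 1)^2)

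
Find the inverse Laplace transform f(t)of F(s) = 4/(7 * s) 4/7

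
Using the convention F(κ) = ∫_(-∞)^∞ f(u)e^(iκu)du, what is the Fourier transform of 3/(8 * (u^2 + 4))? 3 * pi * exp(-2 * Abs(κ))/16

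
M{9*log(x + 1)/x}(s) -9*pi*csc(pi*s)/(s - 1)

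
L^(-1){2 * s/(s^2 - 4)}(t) 2 * cosh(2 * t)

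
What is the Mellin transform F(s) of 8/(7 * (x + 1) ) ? 8 * pi * csc(pi * s) /7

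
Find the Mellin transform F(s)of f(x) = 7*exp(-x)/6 7*gamma(s)/6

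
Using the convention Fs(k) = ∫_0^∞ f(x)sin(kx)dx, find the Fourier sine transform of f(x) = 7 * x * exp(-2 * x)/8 7 * k/(2 * (k^2 + 4)^2)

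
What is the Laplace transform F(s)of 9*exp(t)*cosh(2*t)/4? 9*(s - 1)/(4*((s - 1)^2 - 4))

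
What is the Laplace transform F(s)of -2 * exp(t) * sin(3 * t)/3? -2/((s - 1)^2 + 9)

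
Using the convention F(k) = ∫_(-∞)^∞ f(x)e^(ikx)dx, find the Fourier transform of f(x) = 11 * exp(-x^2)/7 11 * sqrt(pi) * exp(-k^2/4)/7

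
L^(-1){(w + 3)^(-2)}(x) x * exp(-3 * x)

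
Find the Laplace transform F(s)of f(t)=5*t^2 10/s^3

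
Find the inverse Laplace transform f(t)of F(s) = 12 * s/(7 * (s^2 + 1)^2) 6 * t * sin(t)/7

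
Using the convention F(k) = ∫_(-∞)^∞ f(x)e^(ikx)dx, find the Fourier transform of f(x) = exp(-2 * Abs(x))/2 2/(k^2+4)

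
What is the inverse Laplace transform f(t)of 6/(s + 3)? 6*exp(-3*t)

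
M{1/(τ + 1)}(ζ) pi * csc(pi * ζ)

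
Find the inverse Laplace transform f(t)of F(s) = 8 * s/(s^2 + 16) 8 * cos(4 * t)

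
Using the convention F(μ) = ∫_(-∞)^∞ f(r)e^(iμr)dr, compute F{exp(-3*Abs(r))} 6/(μ^2 + 9)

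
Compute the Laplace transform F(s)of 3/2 3/(2*s)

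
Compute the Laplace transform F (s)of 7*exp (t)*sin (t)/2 7/ (2*( (s - 1)^2 + 1))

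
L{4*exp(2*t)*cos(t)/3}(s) 4*(s - 2)/(3*((s - 2)^2+1))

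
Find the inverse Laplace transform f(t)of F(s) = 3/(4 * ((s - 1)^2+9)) exp(t) * sin(3 * t)/4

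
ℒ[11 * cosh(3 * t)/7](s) 11 * s/(7 * (s^2 - 9))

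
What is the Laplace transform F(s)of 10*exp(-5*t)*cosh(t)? 10*(s + 5)/((s + 5)^2-1)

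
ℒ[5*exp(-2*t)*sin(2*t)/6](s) 5/(3*((s+2)^2+4))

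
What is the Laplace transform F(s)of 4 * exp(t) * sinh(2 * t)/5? 8/(5 * ((s - 1)^2 - 4))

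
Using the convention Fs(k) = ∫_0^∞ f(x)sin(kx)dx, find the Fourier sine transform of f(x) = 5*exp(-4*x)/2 5*k/(2*(k^2 + 16))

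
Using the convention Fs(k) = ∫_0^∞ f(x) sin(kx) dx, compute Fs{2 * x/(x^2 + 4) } pi * exp(-2 * k) 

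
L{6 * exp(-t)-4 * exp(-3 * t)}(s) 6/(s + 1)-4/(s + 3)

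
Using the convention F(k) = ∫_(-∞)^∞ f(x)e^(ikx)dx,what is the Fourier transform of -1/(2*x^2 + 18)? -pi*exp(-3*Abs(k))/6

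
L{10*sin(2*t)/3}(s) 20/(3*(s^2 + 4))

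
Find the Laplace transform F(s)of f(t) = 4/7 4/(7*s)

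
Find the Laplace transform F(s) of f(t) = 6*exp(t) 6/(s - 1) 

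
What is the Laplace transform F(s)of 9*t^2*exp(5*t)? 18/(s - 5)^3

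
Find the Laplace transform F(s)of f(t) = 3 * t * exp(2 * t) 3/(s - 2)^2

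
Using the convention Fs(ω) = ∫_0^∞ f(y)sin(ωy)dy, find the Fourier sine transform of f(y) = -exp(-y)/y -atan(ω)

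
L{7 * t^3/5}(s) 42/(5 * s^4)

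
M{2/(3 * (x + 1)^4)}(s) gamma(s) * gamma(4 - s)/9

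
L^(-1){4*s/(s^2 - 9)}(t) 4*cosh(3*t)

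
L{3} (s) 3/s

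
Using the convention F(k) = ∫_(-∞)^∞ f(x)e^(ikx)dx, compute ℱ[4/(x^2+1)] 4*pi*exp(-Abs(k))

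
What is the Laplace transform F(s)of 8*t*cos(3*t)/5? 8*(s^2-9)/(5*(s^2 + 9)^2)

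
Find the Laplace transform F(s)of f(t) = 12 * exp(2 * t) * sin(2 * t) 24/((s - 2)^2 + 4)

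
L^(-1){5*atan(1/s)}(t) 5*sin(t)/t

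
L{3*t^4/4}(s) 18/s^5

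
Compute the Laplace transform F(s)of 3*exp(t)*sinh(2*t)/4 3/(2*((s - 1)^2 - 4))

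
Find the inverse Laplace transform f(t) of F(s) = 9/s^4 3*t^3/2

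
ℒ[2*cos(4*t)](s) 2*s/(s^2 + 16)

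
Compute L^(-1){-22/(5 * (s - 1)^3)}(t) -11 * t^2 * exp(t)/5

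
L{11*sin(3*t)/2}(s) 33/(2*(s^2 + 9))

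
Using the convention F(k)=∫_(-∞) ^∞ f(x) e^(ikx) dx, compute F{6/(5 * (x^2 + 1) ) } 6 * pi * exp(-Abs(k) ) /5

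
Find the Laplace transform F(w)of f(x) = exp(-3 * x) 1/(w + 3)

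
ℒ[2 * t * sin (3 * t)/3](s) 4 * s/ (s^2 + 9)^2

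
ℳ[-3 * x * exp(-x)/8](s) -3 * gamma(s + 1)/8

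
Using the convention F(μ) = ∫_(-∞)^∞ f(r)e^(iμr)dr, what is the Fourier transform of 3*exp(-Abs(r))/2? 3/(μ^2 + 1)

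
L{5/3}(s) 5/(3*s) 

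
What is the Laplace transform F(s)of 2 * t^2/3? 4/(3 * s^3)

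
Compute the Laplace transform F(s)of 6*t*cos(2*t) 6*(s^2 - 4)/(s^2+4)^2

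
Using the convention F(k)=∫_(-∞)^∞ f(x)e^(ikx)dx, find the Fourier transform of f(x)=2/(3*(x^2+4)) pi*exp(-2*Abs(k))/3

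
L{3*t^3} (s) 18/s^4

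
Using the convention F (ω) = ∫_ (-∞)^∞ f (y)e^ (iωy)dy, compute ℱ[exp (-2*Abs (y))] 4/ (ω^2 + 4)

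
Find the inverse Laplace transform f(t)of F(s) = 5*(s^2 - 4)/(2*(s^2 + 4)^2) 5*t*cos(2*t)/2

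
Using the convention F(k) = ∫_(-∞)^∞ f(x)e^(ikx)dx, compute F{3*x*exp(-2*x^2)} 3*sqrt(2)*I*sqrt(pi)*k*exp(-k^2/8)/8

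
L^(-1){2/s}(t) 2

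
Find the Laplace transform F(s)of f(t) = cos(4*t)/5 s/(5*(s^2 + 16))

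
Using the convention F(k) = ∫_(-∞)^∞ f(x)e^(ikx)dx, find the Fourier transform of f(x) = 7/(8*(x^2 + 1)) 7*pi*exp(-Abs(k))/8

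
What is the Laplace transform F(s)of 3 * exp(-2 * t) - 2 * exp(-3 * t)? 3/(s + 2) - 2/(s + 3)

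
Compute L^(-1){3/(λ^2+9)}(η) sin(3*η)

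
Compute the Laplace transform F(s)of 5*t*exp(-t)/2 5/(2*(s + 1)^2)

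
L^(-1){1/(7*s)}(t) 1/7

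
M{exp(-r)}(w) gamma(w)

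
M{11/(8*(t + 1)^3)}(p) 11*pi*(p - 2)*(p - 1)/(16*sin(pi*p))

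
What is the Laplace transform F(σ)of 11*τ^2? 22/σ^3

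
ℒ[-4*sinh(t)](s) -4/(s^2-1)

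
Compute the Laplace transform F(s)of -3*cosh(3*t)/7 -3*s/(7*s^2-63)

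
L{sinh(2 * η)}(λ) 2/(λ^2 - 4)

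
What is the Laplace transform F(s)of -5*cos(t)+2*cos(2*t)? 2*s/(s^2+4) - 5*s/(s^2+1)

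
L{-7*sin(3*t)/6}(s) -7/(2*s^2 + 18)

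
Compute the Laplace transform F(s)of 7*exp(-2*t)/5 7/(5*(s + 2))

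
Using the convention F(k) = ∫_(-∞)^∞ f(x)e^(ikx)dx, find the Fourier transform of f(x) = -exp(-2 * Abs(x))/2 -2/(k^2+4)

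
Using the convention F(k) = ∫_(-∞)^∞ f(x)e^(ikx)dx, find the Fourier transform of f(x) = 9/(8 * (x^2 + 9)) 3 * pi * exp(-3 * Abs(k))/8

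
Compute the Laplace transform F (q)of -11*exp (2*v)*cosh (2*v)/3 11*(2 - q)/ (3*q*(q - 4))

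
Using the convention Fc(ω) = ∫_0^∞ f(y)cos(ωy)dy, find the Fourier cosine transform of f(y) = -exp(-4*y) -4/(ω^2 + 16)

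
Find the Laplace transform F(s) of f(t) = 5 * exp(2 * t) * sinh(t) 5/((s - 2) ^2 - 1) 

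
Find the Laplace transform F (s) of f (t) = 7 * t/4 7/ (4 * s^2) 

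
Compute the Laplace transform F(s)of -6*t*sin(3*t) -36*s/(s^2 + 9)^2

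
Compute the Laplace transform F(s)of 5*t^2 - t 10/s^3 - 1/s^2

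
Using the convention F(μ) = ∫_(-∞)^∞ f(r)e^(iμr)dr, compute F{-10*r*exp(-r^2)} -5*I*sqrt(pi)*μ*exp(-μ^2/4)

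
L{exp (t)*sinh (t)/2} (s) 1/ (2*s*(s - 2))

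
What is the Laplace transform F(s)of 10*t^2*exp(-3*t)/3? 20/(3*(s + 3)^3)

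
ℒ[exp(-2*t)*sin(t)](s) 1/((s + 2)^2 + 1)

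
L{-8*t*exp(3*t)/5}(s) -8/(5*(s - 3)^2)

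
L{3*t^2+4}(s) 6/s^3+4/s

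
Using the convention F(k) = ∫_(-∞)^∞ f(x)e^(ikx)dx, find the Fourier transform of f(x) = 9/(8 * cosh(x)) 9 * pi/(8 * cosh(pi * k/2))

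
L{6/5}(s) 6/(5*s) 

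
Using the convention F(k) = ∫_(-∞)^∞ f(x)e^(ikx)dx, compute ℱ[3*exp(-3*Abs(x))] 18/(k^2+9)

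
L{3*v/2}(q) 3/(2*q^2) 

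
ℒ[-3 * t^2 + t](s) s^(-2) - 6/s^3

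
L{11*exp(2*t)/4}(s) 11/(4*(s - 2))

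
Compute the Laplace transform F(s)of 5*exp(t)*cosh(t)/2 5*(s - 1)/(2*s*(s - 2))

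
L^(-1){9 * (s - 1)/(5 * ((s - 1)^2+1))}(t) 9 * exp(t) * cos(t)/5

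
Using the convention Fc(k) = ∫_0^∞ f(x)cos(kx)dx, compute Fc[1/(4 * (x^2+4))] pi * exp(-2 * k)/16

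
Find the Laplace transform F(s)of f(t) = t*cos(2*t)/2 (s^2 - 4)/(2*(s^2 + 4)^2)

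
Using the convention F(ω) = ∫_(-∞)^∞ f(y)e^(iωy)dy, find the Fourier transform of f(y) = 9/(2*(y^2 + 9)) 3*pi*exp(-3*Abs(ω))/2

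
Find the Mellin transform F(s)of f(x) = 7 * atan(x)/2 -7 * pi * sec(pi * s/2)/(4 * s)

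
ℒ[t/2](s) 1/(2 * s^2)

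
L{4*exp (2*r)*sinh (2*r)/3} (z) 8/ (3*z*(z - 4))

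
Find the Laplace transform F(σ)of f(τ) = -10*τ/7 -10/(7*σ^2)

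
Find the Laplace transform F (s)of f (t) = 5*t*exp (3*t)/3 5/ (3*(s - 3)^2)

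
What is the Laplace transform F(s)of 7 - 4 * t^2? 7/s - 8/s^3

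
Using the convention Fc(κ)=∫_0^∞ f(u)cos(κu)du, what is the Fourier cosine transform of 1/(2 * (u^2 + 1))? pi * exp(-κ)/4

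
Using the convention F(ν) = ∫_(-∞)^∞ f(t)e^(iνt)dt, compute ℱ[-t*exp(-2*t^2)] -sqrt(2)*I*sqrt(pi)*ν*exp(-ν^2/8)/8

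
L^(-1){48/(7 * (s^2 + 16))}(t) 12 * sin(4 * t)/7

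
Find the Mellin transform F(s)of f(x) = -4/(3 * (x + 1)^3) -2 * pi * (s - 2) * (s - 1)/(3 * sin(pi * s))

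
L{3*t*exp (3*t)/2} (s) 3/ (2*(s - 3)^2)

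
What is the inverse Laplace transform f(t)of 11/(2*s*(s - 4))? 11*exp(2*t)*sinh(2*t)/4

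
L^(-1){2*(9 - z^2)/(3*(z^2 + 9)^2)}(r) -2*r*cos(3*r)/3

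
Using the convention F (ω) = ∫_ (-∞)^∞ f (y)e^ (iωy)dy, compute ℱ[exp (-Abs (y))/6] 1/ (3*(ω^2 + 1))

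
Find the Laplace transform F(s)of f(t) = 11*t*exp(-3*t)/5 11/(5*(s+3)^2)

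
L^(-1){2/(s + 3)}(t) 2*exp(-3*t)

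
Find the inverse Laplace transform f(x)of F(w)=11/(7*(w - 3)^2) 11*x*exp(3*x)/7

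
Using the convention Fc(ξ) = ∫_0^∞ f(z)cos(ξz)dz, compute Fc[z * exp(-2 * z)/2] (4 - ξ^2)/(2 * (ξ^2 + 4)^2)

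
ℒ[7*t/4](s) 7/(4*s^2)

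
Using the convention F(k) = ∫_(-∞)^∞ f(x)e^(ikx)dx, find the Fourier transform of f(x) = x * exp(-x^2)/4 I * sqrt(pi) * k * exp(-k^2/4)/8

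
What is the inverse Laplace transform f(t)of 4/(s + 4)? 4 * exp(-4 * t)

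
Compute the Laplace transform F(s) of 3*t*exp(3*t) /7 3/(7*(s - 3) ^2) 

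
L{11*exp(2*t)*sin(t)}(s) 11/((s - 2)^2 + 1)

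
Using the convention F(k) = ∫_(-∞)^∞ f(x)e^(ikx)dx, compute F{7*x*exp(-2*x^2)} 7*sqrt(2)*I*sqrt(pi)*k*exp(-k^2/8)/8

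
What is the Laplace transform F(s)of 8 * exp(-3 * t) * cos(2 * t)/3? 8 * (s + 3)/(3 * ((s + 3)^2 + 4))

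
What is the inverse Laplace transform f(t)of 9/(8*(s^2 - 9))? 3*sinh(3*t)/8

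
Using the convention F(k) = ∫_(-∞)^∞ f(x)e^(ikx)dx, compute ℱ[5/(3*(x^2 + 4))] 5*pi*exp(-2*Abs(k))/6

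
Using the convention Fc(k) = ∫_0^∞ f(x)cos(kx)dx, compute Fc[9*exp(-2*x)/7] 18/(7*(k^2+4))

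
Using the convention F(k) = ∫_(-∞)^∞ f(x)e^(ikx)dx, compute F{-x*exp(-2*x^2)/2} -sqrt(2)*I*sqrt(pi)*k*exp(-k^2/8)/16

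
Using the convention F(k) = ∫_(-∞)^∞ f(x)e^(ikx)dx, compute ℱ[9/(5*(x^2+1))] 9*pi*exp(-Abs(k))/5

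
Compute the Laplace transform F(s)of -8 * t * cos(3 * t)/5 8 * (9 - s^2)/(5 * (s^2 + 9)^2)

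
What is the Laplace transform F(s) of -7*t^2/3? -14/(3*s^3) 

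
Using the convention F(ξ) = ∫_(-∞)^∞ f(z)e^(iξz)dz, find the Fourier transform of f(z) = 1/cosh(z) pi/cosh(pi * ξ/2)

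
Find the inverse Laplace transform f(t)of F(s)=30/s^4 5 * t^3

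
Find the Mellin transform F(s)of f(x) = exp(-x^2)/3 gamma(s/2)/6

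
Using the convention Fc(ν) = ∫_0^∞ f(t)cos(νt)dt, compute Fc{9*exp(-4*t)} 36/(ν^2+16)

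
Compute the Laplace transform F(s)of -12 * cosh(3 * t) -12 * s/(s^2 - 9)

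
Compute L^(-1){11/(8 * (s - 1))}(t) 11 * exp(t)/8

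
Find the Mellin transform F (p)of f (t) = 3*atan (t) -3*pi*sec (pi*p/2)/ (2*p)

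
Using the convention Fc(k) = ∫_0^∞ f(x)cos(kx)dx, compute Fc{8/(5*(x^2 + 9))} 4*pi*exp(-3*k)/15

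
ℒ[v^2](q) 2/q^3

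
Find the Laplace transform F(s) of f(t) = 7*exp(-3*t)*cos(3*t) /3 7*(s+3) /(3*((s+3) ^2+9) ) 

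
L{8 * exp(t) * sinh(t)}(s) 8/(s * (s - 2))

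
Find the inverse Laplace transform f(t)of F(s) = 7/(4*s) 7/4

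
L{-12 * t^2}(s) -24/s^3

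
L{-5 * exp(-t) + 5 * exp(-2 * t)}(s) 5/(s + 2) - 5/(s + 1)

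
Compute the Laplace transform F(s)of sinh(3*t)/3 1/(s^2 - 9)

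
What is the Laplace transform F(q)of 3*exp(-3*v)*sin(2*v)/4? 3/(2*((q + 3)^2 + 4))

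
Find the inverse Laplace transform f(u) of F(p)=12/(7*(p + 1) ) 12*exp(-u) /7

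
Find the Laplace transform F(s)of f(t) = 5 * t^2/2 5/s^3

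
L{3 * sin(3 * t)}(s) 9/(s^2+9)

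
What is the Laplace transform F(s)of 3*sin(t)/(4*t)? 3*atan(1/s)/4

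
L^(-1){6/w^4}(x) x^3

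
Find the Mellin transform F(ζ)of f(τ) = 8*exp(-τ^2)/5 4*gamma(ζ/2)/5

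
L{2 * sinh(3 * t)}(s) 6/(s^2 - 9)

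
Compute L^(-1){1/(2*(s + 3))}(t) exp(-3*t)/2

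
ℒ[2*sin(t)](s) 2/(s^2 + 1)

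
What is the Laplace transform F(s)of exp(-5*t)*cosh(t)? (s + 5)/((s + 5)^2 - 1)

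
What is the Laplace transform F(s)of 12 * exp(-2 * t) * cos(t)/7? 12 * (s+2)/(7 * ((s+2)^2+1))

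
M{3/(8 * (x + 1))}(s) 3 * pi * csc(pi * s)/8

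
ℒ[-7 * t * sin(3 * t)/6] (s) -7 * s/(s^2 + 9)^2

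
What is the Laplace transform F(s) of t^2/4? 1/(2*s^3) 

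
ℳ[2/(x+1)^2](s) -2*pi*(s - 1)/sin(pi*s)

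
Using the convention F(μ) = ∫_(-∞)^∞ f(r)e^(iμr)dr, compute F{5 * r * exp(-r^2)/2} 5 * I * sqrt(pi) * μ * exp(-μ^2/4)/4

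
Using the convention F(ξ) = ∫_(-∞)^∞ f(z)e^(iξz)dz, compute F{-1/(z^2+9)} -pi*exp(-3*Abs(ξ))/3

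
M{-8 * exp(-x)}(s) -8 * gamma(s)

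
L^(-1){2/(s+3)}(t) 2*exp(-3*t)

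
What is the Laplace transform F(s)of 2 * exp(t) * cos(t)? 2 * (s - 1)/((s - 1)^2 + 1)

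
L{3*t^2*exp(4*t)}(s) 6/(s - 4)^3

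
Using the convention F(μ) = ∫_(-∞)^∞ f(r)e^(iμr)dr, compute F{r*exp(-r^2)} I*sqrt(pi)*μ*exp(-μ^2/4)/2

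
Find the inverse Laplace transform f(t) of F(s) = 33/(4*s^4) 11*t^3/8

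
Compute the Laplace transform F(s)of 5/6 5/(6 * s)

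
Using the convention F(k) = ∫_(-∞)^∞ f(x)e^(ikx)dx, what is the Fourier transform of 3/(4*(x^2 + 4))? 3*pi*exp(-2*Abs(k))/8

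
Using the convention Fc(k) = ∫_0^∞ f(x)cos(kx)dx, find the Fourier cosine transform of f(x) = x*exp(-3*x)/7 (9 - k^2)/(7*(k^2 + 9)^2)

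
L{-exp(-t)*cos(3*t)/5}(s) (-s - 1)/(5*((s + 1)^2 + 9))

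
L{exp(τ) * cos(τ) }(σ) (σ - 1) /((σ - 1) ^2 + 1) 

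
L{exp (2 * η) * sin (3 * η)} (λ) 3/ ( (λ - 2)^2 + 9)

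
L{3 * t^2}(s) 6/s^3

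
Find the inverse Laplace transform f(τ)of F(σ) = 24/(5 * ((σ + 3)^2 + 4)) 12 * exp(-3 * τ) * sin(2 * τ)/5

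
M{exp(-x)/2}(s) gamma(s)/2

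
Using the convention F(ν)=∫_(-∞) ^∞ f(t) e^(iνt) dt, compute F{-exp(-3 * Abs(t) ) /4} -3/(2 * ν^2 + 18) 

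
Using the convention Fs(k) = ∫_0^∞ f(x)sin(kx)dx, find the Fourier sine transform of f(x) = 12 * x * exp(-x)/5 24 * k/(5 * (k^2+1)^2)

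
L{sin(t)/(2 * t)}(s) atan(1/s)/2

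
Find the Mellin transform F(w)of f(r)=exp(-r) gamma(w)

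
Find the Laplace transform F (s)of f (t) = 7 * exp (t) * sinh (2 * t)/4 7/ (2 * ( (s - 1)^2 - 4))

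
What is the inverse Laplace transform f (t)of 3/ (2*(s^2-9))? sinh (3*t)/2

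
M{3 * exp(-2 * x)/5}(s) 3 * gamma(s)/(5 * 2^s)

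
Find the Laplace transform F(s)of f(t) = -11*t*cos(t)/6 11*(1 - s^2)/(6*(s^2 + 1)^2)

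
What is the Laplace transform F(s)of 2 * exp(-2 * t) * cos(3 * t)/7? 2 * (s+2)/(7 * ((s+2)^2+9))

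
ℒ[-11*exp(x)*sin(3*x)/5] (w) -33/(5*(w - 1)^2+45)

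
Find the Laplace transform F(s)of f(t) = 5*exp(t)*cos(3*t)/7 5*(s - 1)/(7*((s - 1)^2 + 9))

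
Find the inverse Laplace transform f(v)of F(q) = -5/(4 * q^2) -5 * v/4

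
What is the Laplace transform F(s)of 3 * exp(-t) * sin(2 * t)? 6/((s + 1)^2 + 4)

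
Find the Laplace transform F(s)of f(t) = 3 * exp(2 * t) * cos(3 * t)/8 3 * (s - 2)/(8 * ((s - 2)^2 + 9))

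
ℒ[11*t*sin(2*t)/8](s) 11*s/(2*(s^2 + 4)^2)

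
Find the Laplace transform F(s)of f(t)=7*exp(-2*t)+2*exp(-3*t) 7/(s+2)+2/(s+3)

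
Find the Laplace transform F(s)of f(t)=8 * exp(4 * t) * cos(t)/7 8 * (s - 4)/(7 * ((s - 4)^2 + 1))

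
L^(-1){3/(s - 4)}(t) 3 * exp(4 * t)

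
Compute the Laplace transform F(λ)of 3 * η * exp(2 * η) 3/(λ - 2)^2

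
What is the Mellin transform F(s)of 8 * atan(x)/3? -4 * pi * sec(pi * s/2)/(3 * s)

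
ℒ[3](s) 3/s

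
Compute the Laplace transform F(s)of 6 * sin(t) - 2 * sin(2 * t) 6/(s^2 + 1) - 4/(s^2 + 4)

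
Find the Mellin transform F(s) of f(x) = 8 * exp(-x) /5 8 * gamma(s) /5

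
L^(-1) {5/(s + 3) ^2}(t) 5 * t * exp(-3 * t) 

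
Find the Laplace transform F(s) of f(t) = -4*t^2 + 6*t 6/s^2 - 8/s^3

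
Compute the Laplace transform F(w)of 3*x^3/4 9/(2*w^4)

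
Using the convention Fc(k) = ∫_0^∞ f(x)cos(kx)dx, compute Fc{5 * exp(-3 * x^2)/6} 5 * sqrt(3) * sqrt(pi) * exp(-k^2/12)/36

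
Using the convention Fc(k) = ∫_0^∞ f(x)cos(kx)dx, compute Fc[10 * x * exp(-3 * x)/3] 10 * (9 - k^2)/(3 * (k^2 + 9)^2)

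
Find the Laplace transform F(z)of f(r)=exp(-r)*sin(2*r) 2/((z + 1)^2 + 4)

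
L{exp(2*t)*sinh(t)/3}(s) 1/(3*((s - 2)^2 - 1))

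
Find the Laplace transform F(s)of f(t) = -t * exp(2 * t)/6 -1/(6 * (s - 2)^2)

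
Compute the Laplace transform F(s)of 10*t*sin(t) 20*s/(s^2 + 1)^2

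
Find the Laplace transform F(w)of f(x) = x w^(-2)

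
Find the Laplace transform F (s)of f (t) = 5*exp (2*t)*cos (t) 5*(s - 2)/ ( (s - 2)^2 + 1)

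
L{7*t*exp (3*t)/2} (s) 7/ (2*(s - 3)^2)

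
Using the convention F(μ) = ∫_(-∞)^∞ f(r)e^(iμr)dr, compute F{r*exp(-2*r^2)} sqrt(2)*I*sqrt(pi)*μ*exp(-μ^2/8)/8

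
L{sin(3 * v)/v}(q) atan(3/q)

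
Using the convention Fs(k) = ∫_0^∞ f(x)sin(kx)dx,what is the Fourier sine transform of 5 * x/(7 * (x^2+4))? 5 * pi * exp(-2 * k)/14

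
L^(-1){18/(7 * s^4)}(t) 3 * t^3/7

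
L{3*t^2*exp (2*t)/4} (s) 3/ (2*(s - 2)^3)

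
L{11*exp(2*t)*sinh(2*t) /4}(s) 11/(2*s*(s - 4) ) 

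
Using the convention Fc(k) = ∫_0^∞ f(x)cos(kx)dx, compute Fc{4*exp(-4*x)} 16/(k^2 + 16)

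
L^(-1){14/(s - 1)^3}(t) 7 * t^2 * exp(t)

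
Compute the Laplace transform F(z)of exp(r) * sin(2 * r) 2/((z - 1)^2 + 4)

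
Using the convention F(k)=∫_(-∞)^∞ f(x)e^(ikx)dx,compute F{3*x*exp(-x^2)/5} 3*I*sqrt(pi)*k*exp(-k^2/4)/10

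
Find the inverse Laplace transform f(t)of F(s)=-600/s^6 -5 * t^5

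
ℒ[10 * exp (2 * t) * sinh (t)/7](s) 10/ (7 * ( (s - 2)^2 - 1))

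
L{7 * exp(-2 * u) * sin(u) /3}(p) 7/(3 * ((p + 2) ^2 + 1) ) 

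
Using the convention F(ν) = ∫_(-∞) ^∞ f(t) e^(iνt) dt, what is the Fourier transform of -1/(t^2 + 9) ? -pi * exp(-3 * Abs(ν) ) /3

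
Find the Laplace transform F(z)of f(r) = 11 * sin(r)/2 11/(2 * (z^2 + 1))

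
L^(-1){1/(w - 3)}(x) exp(3*x)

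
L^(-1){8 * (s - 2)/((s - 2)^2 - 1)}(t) 8 * exp(2 * t) * cosh(t)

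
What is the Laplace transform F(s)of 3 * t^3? 18/s^4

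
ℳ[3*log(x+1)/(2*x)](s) -3*pi*csc(pi*s)/(2*s - 2)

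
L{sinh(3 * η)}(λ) 3/(λ^2 - 9)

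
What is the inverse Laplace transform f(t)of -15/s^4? -5 * t^3/2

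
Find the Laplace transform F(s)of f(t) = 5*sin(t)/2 5/(2*(s^2 + 1))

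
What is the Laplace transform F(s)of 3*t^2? 6/s^3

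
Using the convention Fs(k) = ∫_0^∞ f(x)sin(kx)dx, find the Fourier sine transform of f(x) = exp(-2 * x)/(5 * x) atan(k/2)/5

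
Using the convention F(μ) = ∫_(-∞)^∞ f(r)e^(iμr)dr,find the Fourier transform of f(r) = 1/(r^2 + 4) pi * exp(-2 * Abs(μ))/2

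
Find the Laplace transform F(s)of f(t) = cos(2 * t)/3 s/(3 * (s^2 + 4))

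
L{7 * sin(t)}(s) 7/(s^2 + 1)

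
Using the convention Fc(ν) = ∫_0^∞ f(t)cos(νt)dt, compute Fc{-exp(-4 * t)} -4/(ν^2 + 16)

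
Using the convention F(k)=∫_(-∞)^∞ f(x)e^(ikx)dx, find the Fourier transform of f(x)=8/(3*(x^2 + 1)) 8*pi*exp(-Abs(k))/3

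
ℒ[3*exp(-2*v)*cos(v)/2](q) 3*(q + 2)/(2*((q + 2)^2 + 1))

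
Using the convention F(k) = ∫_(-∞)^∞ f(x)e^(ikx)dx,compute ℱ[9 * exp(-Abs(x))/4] 9/(2 * (k^2 + 1))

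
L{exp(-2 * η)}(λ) 1/(λ+2)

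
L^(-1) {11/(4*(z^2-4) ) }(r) 11*sinh(2*r) /8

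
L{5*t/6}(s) 5/(6*s^2)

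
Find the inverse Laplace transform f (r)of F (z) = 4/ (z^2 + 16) sin (4*r)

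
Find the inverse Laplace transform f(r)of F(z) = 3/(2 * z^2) 3 * r/2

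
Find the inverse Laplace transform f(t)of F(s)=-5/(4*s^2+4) -5*sin(t)/4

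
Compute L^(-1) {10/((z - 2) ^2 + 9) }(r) 10 * exp(2 * r) * sin(3 * r) /3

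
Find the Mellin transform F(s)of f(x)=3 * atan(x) -3 * pi * sec(pi * s/2)/(2 * s)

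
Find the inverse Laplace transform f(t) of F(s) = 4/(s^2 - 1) 4*sinh(t) 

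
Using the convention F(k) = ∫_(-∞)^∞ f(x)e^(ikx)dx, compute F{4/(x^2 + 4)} 2*pi*exp(-2*Abs(k))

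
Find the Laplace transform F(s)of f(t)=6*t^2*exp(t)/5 12/(5*(s - 1)^3)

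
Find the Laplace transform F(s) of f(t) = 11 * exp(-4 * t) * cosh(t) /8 11 * (s + 4) /(8 * ((s + 4) ^2-1) ) 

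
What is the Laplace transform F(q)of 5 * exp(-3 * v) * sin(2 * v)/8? 5/(4 * ((q + 3)^2 + 4))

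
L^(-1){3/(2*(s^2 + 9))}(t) sin(3*t)/2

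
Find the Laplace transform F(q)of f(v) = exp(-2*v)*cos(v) (q + 2)/((q + 2)^2 + 1)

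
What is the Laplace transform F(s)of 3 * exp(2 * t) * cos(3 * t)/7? 3 * (s - 2)/(7 * ((s - 2)^2 + 9))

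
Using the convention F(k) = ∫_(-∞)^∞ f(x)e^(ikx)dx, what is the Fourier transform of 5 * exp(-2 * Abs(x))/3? 20/(3 * (k^2 + 4))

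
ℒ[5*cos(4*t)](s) 5*s/(s^2 + 16)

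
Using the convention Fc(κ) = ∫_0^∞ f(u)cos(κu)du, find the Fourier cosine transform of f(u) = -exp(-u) -1/(κ^2 + 1)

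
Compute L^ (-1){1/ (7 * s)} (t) 1/7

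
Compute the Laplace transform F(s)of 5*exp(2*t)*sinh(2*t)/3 10/(3*s*(s - 4))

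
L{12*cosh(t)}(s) 12*s/(s^2-1)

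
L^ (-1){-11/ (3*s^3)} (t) -11*t^2/6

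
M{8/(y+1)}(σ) 8*pi*csc(pi*σ)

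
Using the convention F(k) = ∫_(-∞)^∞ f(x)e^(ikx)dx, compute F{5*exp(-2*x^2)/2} 5*sqrt(2)*sqrt(pi)*exp(-k^2/8)/4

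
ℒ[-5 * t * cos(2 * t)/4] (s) 5 * (4 - s^2)/(4 * (s^2 + 4)^2)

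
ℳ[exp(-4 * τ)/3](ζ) gamma(ζ)/(3 * 4^ζ)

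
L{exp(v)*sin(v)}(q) 1/((q - 1)^2 + 1)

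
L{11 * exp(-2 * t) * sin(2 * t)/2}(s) 11/((s + 2)^2 + 4)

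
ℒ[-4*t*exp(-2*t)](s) -4/(s + 2)^2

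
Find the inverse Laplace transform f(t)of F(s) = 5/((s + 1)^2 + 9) 5*exp(-t)*sin(3*t)/3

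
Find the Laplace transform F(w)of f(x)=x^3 6/w^4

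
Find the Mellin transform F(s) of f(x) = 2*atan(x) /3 -pi*sec(pi*s/2) /(3*s) 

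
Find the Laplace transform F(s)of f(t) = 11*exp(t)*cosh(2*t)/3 11*(s - 1)/(3*((s - 1)^2 - 4))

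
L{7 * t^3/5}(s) 42/(5 * s^4)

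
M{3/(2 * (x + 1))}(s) 3 * pi * csc(pi * s)/2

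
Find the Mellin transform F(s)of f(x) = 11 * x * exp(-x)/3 11 * gamma(s + 1)/3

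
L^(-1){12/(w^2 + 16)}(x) 3*sin(4*x)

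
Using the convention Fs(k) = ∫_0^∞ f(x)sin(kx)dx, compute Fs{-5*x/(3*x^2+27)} -5*pi*exp(-3*k)/6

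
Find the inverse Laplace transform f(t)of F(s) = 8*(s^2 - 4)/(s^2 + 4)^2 8*t*cos(2*t)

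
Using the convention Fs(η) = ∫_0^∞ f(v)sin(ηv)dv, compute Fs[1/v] pi/2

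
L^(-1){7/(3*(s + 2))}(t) 7*exp(-2*t)/3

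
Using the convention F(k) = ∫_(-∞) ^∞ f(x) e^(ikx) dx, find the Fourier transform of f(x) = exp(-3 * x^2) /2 sqrt(3) * sqrt(pi) * exp(-k^2/12) /6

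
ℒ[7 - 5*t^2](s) 7/s - 10/s^3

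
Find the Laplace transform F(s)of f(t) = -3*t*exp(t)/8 -3/(8*(s - 1)^2)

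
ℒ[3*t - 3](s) 3/s^2 - 3/s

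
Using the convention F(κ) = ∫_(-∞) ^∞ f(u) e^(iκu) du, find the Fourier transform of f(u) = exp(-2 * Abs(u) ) 4/(κ^2 + 4) 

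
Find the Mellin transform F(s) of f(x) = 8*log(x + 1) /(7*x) -8*pi*csc(pi*s) /(7*s - 7) 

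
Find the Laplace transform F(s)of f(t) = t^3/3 2/s^4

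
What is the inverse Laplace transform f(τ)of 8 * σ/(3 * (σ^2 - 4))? 8 * cosh(2 * τ)/3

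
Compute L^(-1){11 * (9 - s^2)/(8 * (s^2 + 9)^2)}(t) -11 * t * cos(3 * t)/8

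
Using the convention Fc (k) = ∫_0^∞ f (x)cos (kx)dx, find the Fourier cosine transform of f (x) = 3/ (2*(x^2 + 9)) pi*exp (-3*k)/4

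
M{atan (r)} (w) -pi * sec (pi * w/2)/ (2 * w)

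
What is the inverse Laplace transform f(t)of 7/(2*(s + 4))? 7*exp(-4*t)/2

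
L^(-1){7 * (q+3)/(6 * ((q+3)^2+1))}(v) 7 * exp(-3 * v) * cos(v)/6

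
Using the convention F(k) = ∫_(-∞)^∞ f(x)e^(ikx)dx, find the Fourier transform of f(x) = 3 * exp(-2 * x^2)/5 3 * sqrt(2) * sqrt(pi) * exp(-k^2/8)/10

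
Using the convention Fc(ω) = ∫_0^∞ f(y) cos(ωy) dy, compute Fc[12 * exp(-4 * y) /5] 48/(5 * (ω^2 + 16) ) 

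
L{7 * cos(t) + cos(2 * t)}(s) 7 * s/(s^2 + 1) + s/(s^2 + 4)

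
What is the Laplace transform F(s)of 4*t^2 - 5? 8/s^3 - 5/s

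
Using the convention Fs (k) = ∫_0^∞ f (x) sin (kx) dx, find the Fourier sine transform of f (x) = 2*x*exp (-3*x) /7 12*k/ (7*(k^2 + 9) ^2) 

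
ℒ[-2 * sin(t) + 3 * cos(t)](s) 3 * s/(s^2 + 1) - 2/(s^2 + 1)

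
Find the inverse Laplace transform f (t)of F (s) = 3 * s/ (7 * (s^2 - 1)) 3 * cosh (t)/7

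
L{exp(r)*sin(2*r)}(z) 2/((z - 1)^2 + 4)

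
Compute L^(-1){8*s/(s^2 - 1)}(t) 8*cosh(t)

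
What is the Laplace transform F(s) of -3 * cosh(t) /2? -3 * s/(2 * s^2-2) 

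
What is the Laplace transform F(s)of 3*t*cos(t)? 3*(s^2 - 1)/(s^2 + 1)^2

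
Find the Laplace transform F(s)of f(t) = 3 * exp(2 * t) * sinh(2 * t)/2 3/(s * (s - 4))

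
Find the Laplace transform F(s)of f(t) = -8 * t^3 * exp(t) -48/(s - 1)^4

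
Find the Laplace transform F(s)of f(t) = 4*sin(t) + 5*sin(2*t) 4/(s^2 + 1) + 10/(s^2 + 4)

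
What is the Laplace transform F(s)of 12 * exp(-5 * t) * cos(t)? 12 * (s+5)/((s+5)^2+1)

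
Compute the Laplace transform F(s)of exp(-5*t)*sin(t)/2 1/(2*((s + 5)^2 + 1))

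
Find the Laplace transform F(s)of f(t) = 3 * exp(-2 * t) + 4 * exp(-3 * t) 3/(s + 2) + 4/(s + 3)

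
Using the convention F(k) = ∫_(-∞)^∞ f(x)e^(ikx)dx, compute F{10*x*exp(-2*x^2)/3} 5*sqrt(2)*I*sqrt(pi)*k*exp(-k^2/8)/12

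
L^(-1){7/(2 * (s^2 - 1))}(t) 7 * sinh(t)/2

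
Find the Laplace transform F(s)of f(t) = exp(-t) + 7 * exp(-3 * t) 7/(s + 3) + 1/(s + 1)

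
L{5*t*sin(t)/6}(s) 5*s/(3*(s^2 + 1)^2)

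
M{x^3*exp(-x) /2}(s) gamma(s+3) /2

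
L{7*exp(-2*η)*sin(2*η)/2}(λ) 7/((λ+2)^2+4)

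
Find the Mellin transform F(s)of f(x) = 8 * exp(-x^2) 4 * gamma(s/2)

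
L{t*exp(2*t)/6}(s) 1/(6*(s - 2)^2)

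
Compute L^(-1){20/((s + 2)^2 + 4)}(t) 10*exp(-2*t)*sin(2*t)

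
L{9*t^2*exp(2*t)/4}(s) 9/(2*(s - 2)^3)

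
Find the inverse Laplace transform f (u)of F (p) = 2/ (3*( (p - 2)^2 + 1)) 2*exp (2*u)*sin (u)/3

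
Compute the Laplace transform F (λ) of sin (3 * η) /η atan (3/λ) 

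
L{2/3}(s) 2/(3*s)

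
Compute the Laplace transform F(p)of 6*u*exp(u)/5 6/(5*(p - 1)^2)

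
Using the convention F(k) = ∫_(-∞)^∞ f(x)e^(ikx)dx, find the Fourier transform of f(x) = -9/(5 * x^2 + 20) -9 * pi * exp(-2 * Abs(k))/10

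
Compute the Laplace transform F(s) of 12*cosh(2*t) 12*s/(s^2-4) 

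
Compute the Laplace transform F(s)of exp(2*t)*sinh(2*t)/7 2/(7*s*(s - 4))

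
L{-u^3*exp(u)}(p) -6/(p - 1)^4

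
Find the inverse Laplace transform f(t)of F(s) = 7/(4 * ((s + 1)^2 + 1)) 7 * exp(-t) * sin(t)/4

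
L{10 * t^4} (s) 240/s^5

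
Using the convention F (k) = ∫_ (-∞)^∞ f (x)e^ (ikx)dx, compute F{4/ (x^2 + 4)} 2 * pi * exp (-2 * Abs (k))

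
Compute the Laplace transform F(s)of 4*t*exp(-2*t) 4/(s + 2)^2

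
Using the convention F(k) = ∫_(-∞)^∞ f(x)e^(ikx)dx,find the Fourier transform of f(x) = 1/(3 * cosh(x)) pi/(3 * cosh(pi * k/2))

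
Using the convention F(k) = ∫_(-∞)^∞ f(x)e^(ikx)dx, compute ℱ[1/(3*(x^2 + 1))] pi*exp(-Abs(k))/3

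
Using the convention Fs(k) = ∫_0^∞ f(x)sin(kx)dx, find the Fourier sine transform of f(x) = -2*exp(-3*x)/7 -2*k/(7*k^2 + 63)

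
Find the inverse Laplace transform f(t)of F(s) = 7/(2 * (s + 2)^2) 7 * t * exp(-2 * t)/2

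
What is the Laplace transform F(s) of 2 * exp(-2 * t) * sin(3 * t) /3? 2/((s + 2) ^2 + 9) 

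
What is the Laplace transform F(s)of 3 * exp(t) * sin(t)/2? 3/(2 * ((s - 1)^2 + 1))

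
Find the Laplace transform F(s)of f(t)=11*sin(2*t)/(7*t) 11*atan(2/s)/7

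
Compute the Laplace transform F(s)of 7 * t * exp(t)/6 7/(6 * (s - 1)^2)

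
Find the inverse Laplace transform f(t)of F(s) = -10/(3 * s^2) -10 * t/3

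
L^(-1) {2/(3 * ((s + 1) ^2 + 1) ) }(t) 2 * exp(-t) * sin(t) /3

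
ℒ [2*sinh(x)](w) 2/(w^2 - 1)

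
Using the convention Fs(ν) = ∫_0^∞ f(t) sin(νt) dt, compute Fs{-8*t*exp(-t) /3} -16*ν/(3*(ν^2 + 1) ^2) 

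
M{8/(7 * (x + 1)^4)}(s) 4 * gamma(s) * gamma(4 - s)/21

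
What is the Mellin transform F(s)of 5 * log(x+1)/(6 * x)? -5 * pi * csc(pi * s)/(6 * s - 6)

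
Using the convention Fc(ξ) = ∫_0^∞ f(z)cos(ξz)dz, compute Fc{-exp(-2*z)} -2/(ξ^2 + 4)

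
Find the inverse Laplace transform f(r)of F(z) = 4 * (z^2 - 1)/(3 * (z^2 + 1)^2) 4 * r * cos(r)/3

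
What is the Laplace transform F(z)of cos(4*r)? z/(z^2 + 16)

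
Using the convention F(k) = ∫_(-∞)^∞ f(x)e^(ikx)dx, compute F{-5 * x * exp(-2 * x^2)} -5 * sqrt(2) * I * sqrt(pi) * k * exp(-k^2/8)/8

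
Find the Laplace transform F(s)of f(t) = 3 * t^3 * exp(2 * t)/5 18/(5 * (s - 2)^4)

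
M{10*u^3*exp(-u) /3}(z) 10*gamma(z + 3) /3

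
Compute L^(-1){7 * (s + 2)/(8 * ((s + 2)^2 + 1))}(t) 7 * exp(-2 * t) * cos(t)/8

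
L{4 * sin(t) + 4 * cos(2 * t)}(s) 4/(s^2 + 1) + 4 * s/(s^2 + 4)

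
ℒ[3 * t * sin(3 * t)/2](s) 9 * s/(s^2 + 9)^2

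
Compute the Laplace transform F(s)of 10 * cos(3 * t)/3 10 * s/(3 * (s^2 + 9))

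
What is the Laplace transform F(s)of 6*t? 6/s^2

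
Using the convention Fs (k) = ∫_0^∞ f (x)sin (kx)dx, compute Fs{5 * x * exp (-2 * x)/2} 10 * k/ (k^2 + 4)^2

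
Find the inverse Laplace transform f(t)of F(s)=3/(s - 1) 3*exp(t)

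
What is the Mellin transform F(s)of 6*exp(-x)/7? 6*gamma(s)/7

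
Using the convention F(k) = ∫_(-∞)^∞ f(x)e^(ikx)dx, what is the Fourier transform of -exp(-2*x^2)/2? -sqrt(2)*sqrt(pi)*exp(-k^2/8)/4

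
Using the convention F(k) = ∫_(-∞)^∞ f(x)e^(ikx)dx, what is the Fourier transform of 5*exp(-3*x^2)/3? 5*sqrt(3)*sqrt(pi)*exp(-k^2/12)/9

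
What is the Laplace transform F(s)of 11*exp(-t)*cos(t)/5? 11*(s + 1)/(5*((s + 1)^2 + 1))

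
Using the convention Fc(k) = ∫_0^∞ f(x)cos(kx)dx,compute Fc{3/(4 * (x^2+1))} 3 * pi * exp(-k)/8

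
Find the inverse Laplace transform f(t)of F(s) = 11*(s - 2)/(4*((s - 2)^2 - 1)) 11*exp(2*t)*cosh(t)/4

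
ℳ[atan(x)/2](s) -pi*sec(pi*s/2)/(4*s)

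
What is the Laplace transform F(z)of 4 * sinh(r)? 4/(z^2 - 1)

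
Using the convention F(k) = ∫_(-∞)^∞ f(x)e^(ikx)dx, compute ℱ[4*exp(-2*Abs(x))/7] 16/(7*(k^2 + 4))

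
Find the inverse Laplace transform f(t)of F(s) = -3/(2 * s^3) -3 * t^2/4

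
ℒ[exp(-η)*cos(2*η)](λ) (λ + 1)/((λ + 1)^2 + 4)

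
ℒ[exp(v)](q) 1/(q - 1)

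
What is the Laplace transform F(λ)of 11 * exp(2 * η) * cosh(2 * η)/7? 11 * (λ - 2)/(7 * λ * (λ - 4))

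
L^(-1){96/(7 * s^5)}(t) 4 * t^4/7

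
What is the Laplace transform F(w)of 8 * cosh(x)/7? 8 * w/(7 * (w^2 - 1))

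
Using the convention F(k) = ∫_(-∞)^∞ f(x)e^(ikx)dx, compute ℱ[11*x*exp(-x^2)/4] 11*I*sqrt(pi)*k*exp(-k^2/4)/8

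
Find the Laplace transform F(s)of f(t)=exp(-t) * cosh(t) (s + 1)/(s * (s + 2))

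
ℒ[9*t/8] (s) 9/(8*s^2)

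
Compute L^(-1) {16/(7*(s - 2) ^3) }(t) 8*t^2*exp(2*t) /7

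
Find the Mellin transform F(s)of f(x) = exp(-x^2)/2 gamma(s/2)/4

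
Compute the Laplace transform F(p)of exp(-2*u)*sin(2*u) 2/((p + 2)^2 + 4)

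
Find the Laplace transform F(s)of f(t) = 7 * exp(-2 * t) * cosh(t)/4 7 * (s + 2)/(4 * ((s + 2)^2-1))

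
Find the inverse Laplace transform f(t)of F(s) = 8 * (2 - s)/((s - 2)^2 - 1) -8 * exp(2 * t) * cosh(t)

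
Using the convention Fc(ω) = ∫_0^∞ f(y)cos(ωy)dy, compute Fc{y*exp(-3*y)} (9 - ω^2)/(ω^2 + 9)^2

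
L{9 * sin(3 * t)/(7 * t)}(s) 9 * atan(3/s)/7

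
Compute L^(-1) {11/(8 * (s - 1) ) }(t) 11 * exp(t) /8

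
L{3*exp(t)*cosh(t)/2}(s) 3*(s - 1)/(2*s*(s - 2))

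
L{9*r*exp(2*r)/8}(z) 9/(8*(z - 2)^2)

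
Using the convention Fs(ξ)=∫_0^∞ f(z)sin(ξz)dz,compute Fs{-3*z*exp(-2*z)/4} -3*ξ/(ξ^2 + 4)^2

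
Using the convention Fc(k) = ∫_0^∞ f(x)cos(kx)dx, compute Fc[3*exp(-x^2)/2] 3*sqrt(pi)*exp(-k^2/4)/4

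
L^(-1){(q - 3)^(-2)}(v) v*exp(3*v)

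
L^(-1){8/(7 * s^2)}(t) 8 * t/7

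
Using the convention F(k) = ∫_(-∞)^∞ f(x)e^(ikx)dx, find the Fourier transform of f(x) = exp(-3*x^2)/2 sqrt(3)*sqrt(pi)*exp(-k^2/12)/6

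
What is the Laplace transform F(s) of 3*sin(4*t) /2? 6/(s^2+16) 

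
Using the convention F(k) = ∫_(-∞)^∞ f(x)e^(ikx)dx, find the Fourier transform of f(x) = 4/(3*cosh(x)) 4*pi/(3*cosh(pi*k/2))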